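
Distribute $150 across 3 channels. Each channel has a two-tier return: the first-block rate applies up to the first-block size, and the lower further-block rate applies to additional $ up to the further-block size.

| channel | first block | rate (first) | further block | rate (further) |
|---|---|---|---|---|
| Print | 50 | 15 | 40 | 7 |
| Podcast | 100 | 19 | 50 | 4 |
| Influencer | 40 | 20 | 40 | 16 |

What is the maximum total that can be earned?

2860

Treat each block as its own option and order by rate: Influencer/first 20 > Podcast/first 19 > Influencer/second 16 > Print/first 15 > Print/second 7 > Podcast/second 4.
Influencer first at 20: fill all 40 → 110 left.
Fill Podcast first block (100 at 19) → 10 left.
Influencer second at 16: only 10 left, fill 10.
Total = 20×40 + 19×100 + 16×10 = 2860.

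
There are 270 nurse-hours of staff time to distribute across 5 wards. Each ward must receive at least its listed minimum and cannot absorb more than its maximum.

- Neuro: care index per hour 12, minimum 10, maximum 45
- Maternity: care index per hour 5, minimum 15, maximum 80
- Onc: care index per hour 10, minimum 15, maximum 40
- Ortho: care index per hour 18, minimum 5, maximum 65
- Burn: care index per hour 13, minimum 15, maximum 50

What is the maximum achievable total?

Meeting every minimum uses 10+15+15+5+15 = 60 nurse-hours, leaving 210.
Highest care index per hour first: Ortho 18 > Burn 13 > Neuro 12 > Onc 10 > Maternity 5.
Ortho takes 60 more to reach its cap of 65 — 150 left.
Burn: +35 to 50 (cap) — 115 left.
Give Neuro 35 more to hit its cap of 45 — 80 left.
Give Onc 25 more to hit its cap of 40 — 55 left.
Maternity has room for 65 more but only 55 remain, so it gets 70.
Total = 12×45 + 5×70 + 10×40 + 18×65 + 13×50 = 3110.

3110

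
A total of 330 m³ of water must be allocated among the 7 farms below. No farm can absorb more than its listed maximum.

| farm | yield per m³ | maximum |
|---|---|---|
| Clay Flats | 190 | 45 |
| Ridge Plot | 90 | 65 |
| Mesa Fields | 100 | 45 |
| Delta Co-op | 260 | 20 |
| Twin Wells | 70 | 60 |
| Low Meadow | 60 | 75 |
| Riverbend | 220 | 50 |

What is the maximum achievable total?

Order the farms by yield per m³: Delta Co-op 260 > Riverbend 220 > Clay Flats 190 > Mesa Fields 100 > Ridge Plot 90 > Twin Wells 70 > Low Meadow 60.
Delta Co-op: +20 to 20 (cap) → 310 left.
Give Riverbend 50 to hit its cap of 50 → 260 left.
Clay Flats: +45 to 45 (cap) → 215 left.
Mesa Fields: +45 to 45 (cap) → 170 left.
Give Ridge Plot 65 to hit its cap of 65 → 105 left.
Twin Wells takes 60 to reach its cap of 60 → 45 left.
Low Meadow: +45 (room for 75) → 45. Pool exhausted.
Total = 190×45 + 90×65 + 100×45 + 260×20 + 70×60 + 60×45 + 220×50 = 42000.

42000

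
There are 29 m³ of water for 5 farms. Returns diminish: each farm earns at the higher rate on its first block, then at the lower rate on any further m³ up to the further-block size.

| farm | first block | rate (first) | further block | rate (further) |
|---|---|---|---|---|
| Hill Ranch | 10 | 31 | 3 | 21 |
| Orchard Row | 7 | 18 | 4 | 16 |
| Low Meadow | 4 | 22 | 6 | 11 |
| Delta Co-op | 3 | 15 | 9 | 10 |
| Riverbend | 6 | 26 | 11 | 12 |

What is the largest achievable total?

725

Rank every tier by rate: Hill Ranch/first 31 > Riverbend/first 26 > Low Meadow/first 22 > Hill Ranch/second 21 > Orchard Row/first 18 > Orchard Row/second 16 > Delta Co-op/first 15 > Riverbend/second 12 > Low Meadow/second 11 > Delta Co-op/second 10.
Fill Hill Ranch first block (10 at 31) → 19 left.
Fill Riverbend first block (6 at 26) → 13 left.
Fill Low Meadow first block (4 at 22) → 9 left.
Hill Ranch second at 21: fill all 3 → 6 left.
6 remain; put them into Orchard Row first at 18.
Total = 31×10 + 26×6 + 22×4 + 21×3 + 18×6 = 725.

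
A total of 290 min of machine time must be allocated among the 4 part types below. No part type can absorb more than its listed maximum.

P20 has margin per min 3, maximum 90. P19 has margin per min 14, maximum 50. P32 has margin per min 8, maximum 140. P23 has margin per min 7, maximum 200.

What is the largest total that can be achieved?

2520

Rank by margin per min: P19 14 > P32 8 > P23 7 > P20 3.
P19 takes 50 to reach its cap of 50 — 240 left.
Give P32 140 to hit its cap of 140 — 100 left.
Only 100 left; P23 takes them to reach 100.
Total = 14×50 + 8×140 + 7×100 = 2520.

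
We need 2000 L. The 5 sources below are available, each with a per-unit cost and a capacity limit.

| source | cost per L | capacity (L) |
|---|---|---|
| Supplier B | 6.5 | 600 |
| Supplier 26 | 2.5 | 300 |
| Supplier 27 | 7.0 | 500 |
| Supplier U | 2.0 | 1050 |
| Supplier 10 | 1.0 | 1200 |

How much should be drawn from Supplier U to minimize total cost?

800

Fill from the cheapest source first.
Take 1200 from Supplier 10 at 1.0 → need 800 more.
Take 800 from Supplier U at 2.0 to finish.
Supplier 26, Supplier B, Supplier 27: unused.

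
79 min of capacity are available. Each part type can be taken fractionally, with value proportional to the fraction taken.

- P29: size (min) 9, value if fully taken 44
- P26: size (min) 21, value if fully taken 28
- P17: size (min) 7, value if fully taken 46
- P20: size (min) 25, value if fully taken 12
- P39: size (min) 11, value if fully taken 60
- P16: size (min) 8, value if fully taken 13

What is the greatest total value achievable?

202.04

Sort by value density: P17 46/7≈6.57, P39 60/11≈5.45, P29 44/9≈4.89, P16 13/8≈1.62, P26 28/21≈1.33, P20 12/25≈0.48.
P17: take in full, 7 min for value 46 — 72 left.
All 11 min of P39 fit (value 60) — 61 remain.
Take all of P29 (9 min, value 44) — 52 min left.
All 8 min of P16 fit (value 13) — 44 remain.
P26: take in full, 21 min for value 28 — 23 left.
23 min left: a 23/25 share of P20 gives 12×23/25 = 11.04.
Total value = 202.04.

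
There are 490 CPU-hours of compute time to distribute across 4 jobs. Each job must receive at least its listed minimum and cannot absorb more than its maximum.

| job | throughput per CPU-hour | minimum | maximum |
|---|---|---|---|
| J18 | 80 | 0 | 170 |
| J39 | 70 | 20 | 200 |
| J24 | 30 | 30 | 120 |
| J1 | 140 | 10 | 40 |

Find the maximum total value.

35600

Meeting every minimum uses 0+20+30+10 = 60 CPU-hours, leaving 430.
Rank by throughput per CPU-hour: J1 140 > J18 80 > J39 70 > J24 30.
J1: +30 to 40 (cap) ; 400 left.
J18: +170 to 170 (cap) ; 230 left.
J39: +180 to 200 (cap) ; 50 left.
Only 50 left; J24 takes them to reach 80.
Total = 80×170 + 70×200 + 30×80 + 140×40 = 35600.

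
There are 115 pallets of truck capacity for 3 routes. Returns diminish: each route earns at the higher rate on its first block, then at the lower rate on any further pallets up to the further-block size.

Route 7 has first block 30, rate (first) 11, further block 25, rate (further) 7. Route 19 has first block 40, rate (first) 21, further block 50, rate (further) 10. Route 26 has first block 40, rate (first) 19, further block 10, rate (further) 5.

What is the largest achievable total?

1980

Treat each block as its own option and order by rate: Route 19/tier1 21 > Route 26/tier1 19 > Route 7/tier1 11 > Route 19/tier2 10 > Route 7/tier2 7 > Route 26/tier2 5.
Route 19 tier1 at 21: fill all 40 → 75 left.
Fill Route 26 tier1 block (40 at 19) → 35 left.
Fill Route 7 tier1 block (30 at 11) → 5 left.
5 remain; put them into Route 19 tier2 at 10.
Total = 21×40 + 19×40 + 11×30 + 10×5 = 1980.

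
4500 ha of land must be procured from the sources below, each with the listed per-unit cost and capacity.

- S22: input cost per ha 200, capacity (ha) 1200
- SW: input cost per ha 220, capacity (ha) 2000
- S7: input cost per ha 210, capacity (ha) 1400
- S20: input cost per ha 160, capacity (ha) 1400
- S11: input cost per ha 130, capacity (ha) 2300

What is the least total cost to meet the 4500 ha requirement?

683000

Fill from the cheapest source first.
Take 2300 from S11 at 130 — need 2200 more.
Take 1400 from S20 at 160 — need 800 more.
Take 800 from S22 at 200 to finish.
S7, SW: unused.
Cost = 2300×130 + 1400×160 + 800×200 = 683000.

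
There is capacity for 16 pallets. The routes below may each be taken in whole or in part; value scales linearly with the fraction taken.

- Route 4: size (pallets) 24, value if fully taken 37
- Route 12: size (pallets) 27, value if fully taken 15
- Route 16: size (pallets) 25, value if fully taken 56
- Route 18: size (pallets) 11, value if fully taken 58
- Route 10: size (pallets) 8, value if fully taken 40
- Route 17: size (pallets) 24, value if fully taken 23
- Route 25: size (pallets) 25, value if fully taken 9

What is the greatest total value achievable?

83

Rank by value-to-size ratio: Route 18 58/11≈5.27, Route 10 40/8≈5, Route 16 56/25≈2.24, Route 4 37/24≈1.54, Route 17 23/24≈0.958, Route 12 15/27≈0.556, Route 25 9/25≈0.36.
All 11 pallets of Route 18 fit (value 58) — 5 remain.
Only 5 pallets remain; take 5/8 of Route 10 for value 40×5/8 = 25.
Total value = 83.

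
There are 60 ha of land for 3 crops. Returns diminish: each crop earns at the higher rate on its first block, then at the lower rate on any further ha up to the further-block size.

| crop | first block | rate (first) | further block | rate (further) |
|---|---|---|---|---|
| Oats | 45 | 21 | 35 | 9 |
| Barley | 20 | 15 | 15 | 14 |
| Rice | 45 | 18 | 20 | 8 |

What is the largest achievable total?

Order all 6 blocks by rate: Oats/first 21 > Rice/first 18 > Barley/first 15 > Barley/second 14 > Oats/second 9 > Rice/second 8.
Oats/first (21): +45 → 15 left.
15 remain; put them into Rice first at 18.
Total = 21×45 + 18×15 = 1215.

1215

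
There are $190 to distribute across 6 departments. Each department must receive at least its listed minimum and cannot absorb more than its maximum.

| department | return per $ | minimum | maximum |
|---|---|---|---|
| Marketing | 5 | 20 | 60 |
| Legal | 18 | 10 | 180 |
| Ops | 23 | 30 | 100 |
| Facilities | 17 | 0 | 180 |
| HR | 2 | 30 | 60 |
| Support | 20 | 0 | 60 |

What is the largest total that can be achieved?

Meeting every minimum uses 20+10+30+0+30+0 = 90 $, leaving 100.
Rank by return per $: Ops 23 > Support 20 > Legal 18 > Facilities 17 > Marketing 5 > HR 2.
Give Ops 70 more to hit its cap of 100 — 30 left.
Only 30 left; Support takes them to reach 30.
Total = 5×20 + 18×10 + 23×100 + 2×30 + 20×30 = 3240.

3240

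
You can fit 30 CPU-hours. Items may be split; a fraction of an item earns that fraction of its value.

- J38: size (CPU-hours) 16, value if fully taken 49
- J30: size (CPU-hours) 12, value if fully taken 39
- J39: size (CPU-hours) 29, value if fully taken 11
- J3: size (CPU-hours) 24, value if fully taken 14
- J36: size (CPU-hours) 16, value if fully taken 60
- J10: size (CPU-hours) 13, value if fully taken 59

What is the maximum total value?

122.25

Rank by value-to-size ratio: J10 59/13≈4.54, J36 60/16≈3.75, J30 39/12≈3.25, J38 49/16≈3.06, J3 14/24≈0.583, J39 11/29≈0.379.
Take all of J10 (13 CPU-hours, value 59) ; 17 CPU-hours left.
Take all of J36 (16 CPU-hours, value 60) ; 1 CPU-hours left.
Fill the last 1 CPU-hours with part of J30: 1/12 of it earns 3.25.
Total value = 122.25.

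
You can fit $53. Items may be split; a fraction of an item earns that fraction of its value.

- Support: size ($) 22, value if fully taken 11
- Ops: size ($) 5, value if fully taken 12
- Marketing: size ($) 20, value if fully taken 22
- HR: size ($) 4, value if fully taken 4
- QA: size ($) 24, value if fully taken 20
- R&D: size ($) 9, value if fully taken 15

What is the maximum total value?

65.5

Rank by value-to-size ratio: Ops 12/5≈2.4, R&D 15/9≈1.67, Marketing 22/20≈1.1, HR 4/4≈1, QA 20/24≈0.833, Support 11/22≈0.5.
All 5 $ of Ops fit (value 12) → 48 remain.
Take all of R&D (9 $, value 15) → 39 $ left.
Marketing: take in full, 20 $ for value 22 → 19 left.
Take all of HR (4 $, value 4) → 15 $ left.
Only 15 $ remain; take 15/24 of QA for value 20×15/24 = 12.5.
Total value = 65.5.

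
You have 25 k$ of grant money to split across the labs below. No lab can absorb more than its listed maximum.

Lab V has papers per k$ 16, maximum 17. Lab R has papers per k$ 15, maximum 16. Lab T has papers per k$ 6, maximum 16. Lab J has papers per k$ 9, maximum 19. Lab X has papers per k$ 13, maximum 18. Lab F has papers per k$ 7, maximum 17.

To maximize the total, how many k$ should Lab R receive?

Order the labs by papers per k$: Lab V 16 > Lab R 15 > Lab X 13 > Lab J 9 > Lab F 7 > Lab T 6.
Lab V takes 17 to reach its cap of 17 → 8 left.
Lab R has room for 16 but only 8 remain, so it gets 8.

8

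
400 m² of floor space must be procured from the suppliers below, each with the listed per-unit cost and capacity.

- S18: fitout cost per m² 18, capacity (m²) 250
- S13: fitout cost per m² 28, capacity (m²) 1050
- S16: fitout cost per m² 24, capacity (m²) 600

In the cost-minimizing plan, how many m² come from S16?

Fill from the cheapest supplier first.
S18 at 18: take all 250 m² → 150 still needed.
S16 (24): take the remaining 150 → done.
S13: unused.

150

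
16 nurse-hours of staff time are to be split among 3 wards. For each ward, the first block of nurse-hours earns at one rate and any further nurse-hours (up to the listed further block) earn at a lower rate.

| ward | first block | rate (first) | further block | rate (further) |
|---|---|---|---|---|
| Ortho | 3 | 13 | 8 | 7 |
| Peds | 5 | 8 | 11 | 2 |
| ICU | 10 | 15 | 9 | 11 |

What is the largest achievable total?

222

Order all 6 blocks by rate: ICU/T1 15 > Ortho/T1 13 > ICU/T2 11 > Peds/T1 8 > Ortho/T2 7 > Peds/T2 2.
Fill ICU T1 block (10 at 15) → 6 left.
Ortho T1 at 13: fill all 3 → 3 left.
ICU/T2: +3 of 9 at 11; pool empty.
Total = 15×10 + 13×3 + 11×3 = 222.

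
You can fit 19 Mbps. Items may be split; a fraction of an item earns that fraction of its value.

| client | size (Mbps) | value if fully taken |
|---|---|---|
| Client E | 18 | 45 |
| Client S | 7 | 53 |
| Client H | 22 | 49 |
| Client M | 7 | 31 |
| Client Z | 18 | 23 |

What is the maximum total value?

96.5

Rank by value-to-size ratio: Client S 53/7≈7.57, Client M 31/7≈4.43, Client E 45/18≈2.5, Client H 49/22≈2.23, Client Z 23/18≈1.28.
Take all of Client S (7 Mbps, value 53) → 12 Mbps left.
All 7 Mbps of Client M fit (value 31) → 5 remain.
5 Mbps left: a 5/18 share of Client E gives 45×5/18 = 12.5.
Total value = 96.5.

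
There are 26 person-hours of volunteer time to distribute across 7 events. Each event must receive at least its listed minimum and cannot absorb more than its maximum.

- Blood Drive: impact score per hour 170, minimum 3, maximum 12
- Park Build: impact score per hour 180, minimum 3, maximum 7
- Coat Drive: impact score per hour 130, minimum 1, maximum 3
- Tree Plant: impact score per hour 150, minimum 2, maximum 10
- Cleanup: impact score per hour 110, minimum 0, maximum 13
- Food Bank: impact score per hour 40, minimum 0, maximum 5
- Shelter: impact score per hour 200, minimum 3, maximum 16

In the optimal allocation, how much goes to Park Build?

Meeting every minimum uses 3+3+1+2+0+0+3 = 12 person-hours, leaving 14.
Order the events by impact score per hour: Shelter 200 > Park Build 180 > Blood Drive 170 > Tree Plant 150 > Coat Drive 130 > Cleanup 110 > Food Bank 40.
Give Shelter 13 more to hit its cap of 16 — 1 left.
Only 1 left; Park Build takes them to reach 4.

4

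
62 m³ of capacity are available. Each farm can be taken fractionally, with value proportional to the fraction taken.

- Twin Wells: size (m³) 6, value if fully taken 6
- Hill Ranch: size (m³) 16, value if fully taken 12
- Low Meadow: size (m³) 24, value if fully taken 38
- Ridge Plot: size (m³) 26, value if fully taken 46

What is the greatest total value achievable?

Sort by value density: Ridge Plot 46/26≈1.77, Low Meadow 38/24≈1.58, Twin Wells 6/6≈1, Hill Ranch 12/16≈0.75.
All 26 m³ of Ridge Plot fit (value 46) — 36 remain.
All 24 m³ of Low Meadow fit (value 38) — 12 remain.
Twin Wells: take in full, 6 m³ for value 6 — 6 left.
6 m³ left: a 6/16 share of Hill Ranch gives 12×6/16 = 4.5.
Total value = 94.5.

94.5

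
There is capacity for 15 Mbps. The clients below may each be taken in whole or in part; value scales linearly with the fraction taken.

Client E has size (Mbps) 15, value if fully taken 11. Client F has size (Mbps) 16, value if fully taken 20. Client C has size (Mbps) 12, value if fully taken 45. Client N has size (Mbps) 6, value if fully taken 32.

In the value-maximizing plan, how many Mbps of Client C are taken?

9

Best value per unit of size first: Client N 32/6≈5.33, Client C 45/12≈3.75, Client F 20/16≈1.25, Client E 11/15≈0.733.
Client N: take in full, 6 Mbps for value 32 → 9 left.
9 Mbps left: a 9/12 share of Client C gives 45×9/12 = 33.75.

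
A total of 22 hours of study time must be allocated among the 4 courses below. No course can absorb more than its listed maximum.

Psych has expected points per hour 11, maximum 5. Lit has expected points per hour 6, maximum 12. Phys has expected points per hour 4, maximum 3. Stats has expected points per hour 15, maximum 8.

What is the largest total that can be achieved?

Rank by expected points per hour: Stats 15 > Psych 11 > Lit 6 > Phys 4.
Give Stats 8 to hit its cap of 8 → 14 left.
Psych takes 5 to reach its cap of 5 → 9 left.
Lit: +9 (room for 12) → 9. Pool exhausted.
Total = 11×5 + 6×9 + 15×8 = 229.

229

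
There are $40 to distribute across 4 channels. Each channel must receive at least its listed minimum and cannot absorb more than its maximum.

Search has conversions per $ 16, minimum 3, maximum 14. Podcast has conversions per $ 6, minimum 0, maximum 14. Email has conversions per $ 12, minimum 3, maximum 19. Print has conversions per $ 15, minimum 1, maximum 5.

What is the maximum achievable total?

Meeting every minimum uses 3+0+3+1 = 7 $, leaving 33.
Order the channels by conversions per $: Search 16 > Print 15 > Email 12 > Podcast 6.
Search takes 11 more to reach its cap of 14 — 22 left.
Give Print 4 more to hit its cap of 5 — 18 left.
Email takes 16 more to reach its cap of 19 — 2 left.
Only 2 left; Podcast takes them to reach 2.
Total = 16×14 + 6×2 + 12×19 + 15×5 = 539.

539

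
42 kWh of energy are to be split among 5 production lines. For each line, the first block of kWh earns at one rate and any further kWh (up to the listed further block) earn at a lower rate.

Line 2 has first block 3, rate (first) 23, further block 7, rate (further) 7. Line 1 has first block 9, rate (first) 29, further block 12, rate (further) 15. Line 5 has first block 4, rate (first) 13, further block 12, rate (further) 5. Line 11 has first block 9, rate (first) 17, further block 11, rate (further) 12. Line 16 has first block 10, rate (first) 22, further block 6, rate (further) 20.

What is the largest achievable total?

898

Treat each block as its own option and order by rate: Line 1/tier1 29 > Line 2/tier1 23 > Line 16/tier1 22 > Line 16/tier2 20 > Line 11/tier1 17 > Line 1/tier2 15 > Line 5/tier1 13 > Line 11/tier2 12 > Line 2/tier2 7 > Line 5/tier2 5.
Line 1/tier1 (29): +9 ; 33 left.
Line 2/tier1 (23): +3 ; 30 left.
Fill Line 16 tier1 block (10 at 22) ; 20 left.
Fill Line 16 tier2 block (6 at 20) ; 14 left.
Fill Line 11 tier1 block (9 at 17) ; 5 left.
5 remain; put them into Line 1 tier2 at 15.
Total = 29×9 + 23×3 + 22×10 + 20×6 + 17×9 + 15×5 = 898.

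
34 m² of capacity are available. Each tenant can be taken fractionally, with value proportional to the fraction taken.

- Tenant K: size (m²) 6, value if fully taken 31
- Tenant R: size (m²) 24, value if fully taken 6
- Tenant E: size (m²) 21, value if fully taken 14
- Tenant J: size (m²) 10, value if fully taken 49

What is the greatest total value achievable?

Rank by value-to-size ratio: Tenant K 31/6≈5.17, Tenant J 49/10≈4.9, Tenant E 14/21≈0.667, Tenant R 6/24≈0.25.
All 6 m² of Tenant K fit (value 31) — 28 remain.
Tenant J: take in full, 10 m² for value 49 — 18 left.
Fill the last 18 m² with part of Tenant E: 18/21 of it earns 12.
Total value = 92.

92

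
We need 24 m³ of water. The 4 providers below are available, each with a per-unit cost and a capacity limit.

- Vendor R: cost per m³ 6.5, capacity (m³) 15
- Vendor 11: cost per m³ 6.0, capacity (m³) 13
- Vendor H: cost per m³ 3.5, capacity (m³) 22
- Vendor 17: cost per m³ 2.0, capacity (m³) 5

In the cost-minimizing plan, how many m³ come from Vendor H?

Fill from the cheapest provider first.
Take 5 from Vendor 17 at 2.0 — need 19 more.
Vendor H at 3.5: take 19 of its 22 — requirement met.
Vendor 11, Vendor R: unused.

19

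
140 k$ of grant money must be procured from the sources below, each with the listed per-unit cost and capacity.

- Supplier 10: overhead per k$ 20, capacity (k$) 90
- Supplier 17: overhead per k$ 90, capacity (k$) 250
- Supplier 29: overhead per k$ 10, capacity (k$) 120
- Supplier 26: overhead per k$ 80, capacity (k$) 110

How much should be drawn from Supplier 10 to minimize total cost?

20

Cheapest first:
Take 120 from Supplier 29 at 10 → need 20 more.
Take 20 from Supplier 10 at 20 to finish.
Supplier 26, Supplier 17: unused.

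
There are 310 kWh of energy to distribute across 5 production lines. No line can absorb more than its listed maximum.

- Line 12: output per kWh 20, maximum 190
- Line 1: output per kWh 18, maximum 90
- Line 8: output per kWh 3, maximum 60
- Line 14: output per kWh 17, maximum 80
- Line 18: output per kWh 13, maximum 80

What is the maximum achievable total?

5930

Order the production lines by output per kWh: Line 12 20 > Line 1 18 > Line 14 17 > Line 18 13 > Line 8 3.
Line 12: +190 to 190 (cap) — 120 left.
Line 1: +90 to 90 (cap) — 30 left.
Line 14: +30 (room for 80) → 30. Pool exhausted.
Total = 20×190 + 18×90 + 17×30 = 5930.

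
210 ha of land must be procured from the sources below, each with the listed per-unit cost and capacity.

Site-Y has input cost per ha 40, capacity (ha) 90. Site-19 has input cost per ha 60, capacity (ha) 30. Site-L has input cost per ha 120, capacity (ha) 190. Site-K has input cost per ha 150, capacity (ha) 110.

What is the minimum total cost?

16200

Use sources in increasing cost order.
Site-Y (40): use full 90 ; 120 ha to go.
Site-19 (60): use full 30 ; 90 ha to go.
Site-L (120): take the remaining 90 ; done.
Site-K: unused.
Cost = 90×40 + 30×60 + 90×120 = 16200.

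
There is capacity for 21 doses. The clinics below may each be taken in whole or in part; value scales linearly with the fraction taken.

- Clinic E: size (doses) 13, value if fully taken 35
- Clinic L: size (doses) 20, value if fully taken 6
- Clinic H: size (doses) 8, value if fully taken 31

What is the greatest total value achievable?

Sort by value density: Clinic H 31/8≈3.88, Clinic E 35/13≈2.69, Clinic L 6/20≈0.3.
Take all of Clinic H (8 doses, value 31) — 13 doses left.
Take all of Clinic E (13 doses, value 35) — 0 doses left.
Total value = 66.

66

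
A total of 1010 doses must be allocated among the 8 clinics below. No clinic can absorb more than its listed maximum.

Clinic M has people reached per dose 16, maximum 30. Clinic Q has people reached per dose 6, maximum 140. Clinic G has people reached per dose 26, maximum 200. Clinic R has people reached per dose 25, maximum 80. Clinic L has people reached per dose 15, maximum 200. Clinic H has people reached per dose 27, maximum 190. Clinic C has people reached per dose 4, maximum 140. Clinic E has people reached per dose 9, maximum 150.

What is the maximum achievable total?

18080

Highest people reached per dose first: Clinic H 27 > Clinic G 26 > Clinic R 25 > Clinic M 16 > Clinic L 15 > Clinic E 9 > Clinic Q 6 > Clinic C 4.
Give Clinic H 190 to hit its cap of 190 — 820 left.
Give Clinic G 200 to hit its cap of 200 — 620 left.
Clinic R takes 80 to reach its cap of 80 — 540 left.
Give Clinic M 30 to hit its cap of 30 — 510 left.
Clinic L takes 200 to reach its cap of 200 — 310 left.
Clinic E takes 150 to reach its cap of 150 — 160 left.
Clinic Q: +140 to 140 (cap) — 20 left.
Clinic C has room for 140 but only 20 remain, so it gets 20.
Total = 16×30 + 6×140 + 26×200 + 25×80 + 15×200 + 27×190 + 4×20 + 9×150 = 18080.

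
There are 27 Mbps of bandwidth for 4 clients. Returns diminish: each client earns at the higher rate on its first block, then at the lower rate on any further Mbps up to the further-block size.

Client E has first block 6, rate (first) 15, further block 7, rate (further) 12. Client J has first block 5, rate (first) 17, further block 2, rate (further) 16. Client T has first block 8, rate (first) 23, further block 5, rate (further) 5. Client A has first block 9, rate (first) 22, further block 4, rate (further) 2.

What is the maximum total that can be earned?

544

Rank every tier by rate: Client T/T1 23 > Client A/T1 22 > Client J/T1 17 > Client J/T2 16 > Client E/T1 15 > Client E/T2 12 > Client T/T2 5 > Client A/T2 2.
Fill Client T T1 block (8 at 23) — 19 left.
Client A T1 at 22: fill all 9 — 10 left.
Client J T1 at 17: fill all 5 — 5 left.
Client J/T2 (16): +2 — 3 left.
Client E T1 at 15: only 3 left, fill 3.
Total = 23×8 + 22×9 + 17×5 + 16×2 + 15×3 = 544.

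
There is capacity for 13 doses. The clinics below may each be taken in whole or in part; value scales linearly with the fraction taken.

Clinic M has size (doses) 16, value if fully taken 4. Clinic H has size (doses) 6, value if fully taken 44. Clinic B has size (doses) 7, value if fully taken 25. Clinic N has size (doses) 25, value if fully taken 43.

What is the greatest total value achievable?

69

Rank by value-to-size ratio: Clinic H 44/6≈7.33, Clinic B 25/7≈3.57, Clinic N 43/25≈1.72, Clinic M 4/16≈0.25.
All 6 doses of Clinic H fit (value 44) → 7 remain.
All 7 doses of Clinic B fit (value 25) → 0 remain.
Total value = 69.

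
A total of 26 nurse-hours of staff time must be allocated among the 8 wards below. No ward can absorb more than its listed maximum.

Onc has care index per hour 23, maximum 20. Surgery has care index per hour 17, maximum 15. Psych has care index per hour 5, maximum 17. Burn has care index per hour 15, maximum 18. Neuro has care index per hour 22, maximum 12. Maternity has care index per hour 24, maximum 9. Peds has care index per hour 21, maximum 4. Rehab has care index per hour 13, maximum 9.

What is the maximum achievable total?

Rank by care index per hour: Maternity 24 > Onc 23 > Neuro 22 > Peds 21 > Surgery 17 > Burn 15 > Rehab 13 > Psych 5.
Maternity: +9 to 9 (cap) — 17 left.
Onc has room for 20 but only 17 remain, so it gets 17.
Total = 23×17 + 24×9 = 607.

607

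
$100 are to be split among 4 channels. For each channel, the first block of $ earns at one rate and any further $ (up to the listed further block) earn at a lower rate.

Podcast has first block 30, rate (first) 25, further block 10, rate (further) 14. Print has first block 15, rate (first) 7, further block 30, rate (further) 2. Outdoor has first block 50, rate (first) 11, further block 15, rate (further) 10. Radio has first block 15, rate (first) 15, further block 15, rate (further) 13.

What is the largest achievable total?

1640

Order all 8 blocks by rate: Podcast/tier1 25 > Radio/tier1 15 > Podcast/tier2 14 > Radio/tier2 13 > Outdoor/tier1 11 > Outdoor/tier2 10 > Print/tier1 7 > Print/tier2 2.
Fill Podcast tier1 block (30 at 25) — 70 left.
Radio/tier1 (15): +15 — 55 left.
Fill Podcast tier2 block (10 at 14) — 45 left.
Fill Radio tier2 block (15 at 13) — 30 left.
30 remain; put them into Outdoor tier1 at 11.
Total = 25×30 + 15×15 + 14×10 + 13×15 + 11×30 = 1640.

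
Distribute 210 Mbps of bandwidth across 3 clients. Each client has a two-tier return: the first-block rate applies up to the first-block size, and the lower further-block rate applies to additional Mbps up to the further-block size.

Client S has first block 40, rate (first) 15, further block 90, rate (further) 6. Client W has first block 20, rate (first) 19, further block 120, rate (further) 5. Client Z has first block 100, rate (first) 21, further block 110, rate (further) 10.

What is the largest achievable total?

3580

Rank every tier by rate: Client Z/T1 21 > Client W/T1 19 > Client S/T1 15 > Client Z/T2 10 > Client S/T2 6 > Client W/T2 5.
Client Z/T1 (21): +100 — 110 left.
Client W T1 at 19: fill all 20 — 90 left.
Fill Client S T1 block (40 at 15) — 50 left.
Client Z T2 at 10: only 50 left, fill 50.
Total = 21×100 + 19×20 + 15×40 + 10×50 = 3580.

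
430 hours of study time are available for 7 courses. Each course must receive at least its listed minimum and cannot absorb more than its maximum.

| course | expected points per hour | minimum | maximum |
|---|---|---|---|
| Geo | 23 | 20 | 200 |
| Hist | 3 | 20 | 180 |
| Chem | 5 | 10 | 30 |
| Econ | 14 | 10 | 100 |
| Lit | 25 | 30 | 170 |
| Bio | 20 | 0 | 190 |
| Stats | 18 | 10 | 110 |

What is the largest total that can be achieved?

Meeting every minimum uses 20+20+10+10+30+0+10 = 100 hours, leaving 330.
Rank by expected points per hour: Lit 25 > Geo 23 > Bio 20 > Stats 18 > Econ 14 > Chem 5 > Hist 3.
Lit takes 140 more to reach its cap of 170 ; 190 left.
Give Geo 180 more to hit its cap of 200 ; 10 left.
Only 10 left; Bio takes them to reach 10.
Total = 23×200 + 3×20 + 5×10 + 14×10 + 25×170 + 20×10 + 18×10 = 9480.

9480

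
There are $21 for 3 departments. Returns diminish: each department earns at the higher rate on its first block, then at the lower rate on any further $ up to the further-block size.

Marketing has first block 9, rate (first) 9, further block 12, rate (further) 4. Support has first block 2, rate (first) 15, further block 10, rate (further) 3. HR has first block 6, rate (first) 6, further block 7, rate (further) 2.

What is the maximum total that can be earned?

Treat each block as its own option and order by rate: Support/T1 15 > Marketing/T1 9 > HR/T1 6 > Marketing/T2 4 > Support/T2 3 > HR/T2 2.
Support T1 at 15: fill all 2 ; 19 left.
Marketing T1 at 9: fill all 9 ; 10 left.
Fill HR T1 block (6 at 6) ; 4 left.
Marketing T2 at 4: only 4 left, fill 4.
Total = 15×2 + 9×9 + 6×6 + 4×4 = 163.

163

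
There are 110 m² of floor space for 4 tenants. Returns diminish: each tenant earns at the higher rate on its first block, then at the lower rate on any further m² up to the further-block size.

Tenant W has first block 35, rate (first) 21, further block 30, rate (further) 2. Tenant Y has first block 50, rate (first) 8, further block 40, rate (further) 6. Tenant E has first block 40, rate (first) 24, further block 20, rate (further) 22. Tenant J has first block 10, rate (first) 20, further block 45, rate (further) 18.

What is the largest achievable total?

2425

Rank every tier by rate: Tenant E/T1 24 > Tenant E/T2 22 > Tenant W/T1 21 > Tenant J/T1 20 > Tenant J/T2 18 > Tenant Y/T1 8 > Tenant Y/T2 6 > Tenant W/T2 2.
Fill Tenant E T1 block (40 at 24) ; 70 left.
Tenant E T2 at 22: fill all 20 ; 50 left.
Tenant W T1 at 21: fill all 35 ; 15 left.
Fill Tenant J T1 block (10 at 20) ; 5 left.
5 remain; put them into Tenant J T2 at 18.
Total = 24×40 + 22×20 + 21×35 + 20×10 + 18×5 = 2425.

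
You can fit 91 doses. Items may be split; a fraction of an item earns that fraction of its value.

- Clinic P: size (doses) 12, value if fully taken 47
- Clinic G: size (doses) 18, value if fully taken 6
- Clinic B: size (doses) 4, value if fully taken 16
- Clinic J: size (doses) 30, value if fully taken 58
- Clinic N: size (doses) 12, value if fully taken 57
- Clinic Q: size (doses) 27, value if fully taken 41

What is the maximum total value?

Rank by value-to-size ratio: Clinic N 57/12≈4.75, Clinic B 16/4≈4, Clinic P 47/12≈3.92, Clinic J 58/30≈1.93, Clinic Q 41/27≈1.52, Clinic G 6/18≈0.333.
All 12 doses of Clinic N fit (value 57) ; 79 remain.
All 4 doses of Clinic B fit (value 16) ; 75 remain.
Clinic P: take in full, 12 doses for value 47 ; 63 left.
Take all of Clinic J (30 doses, value 58) ; 33 doses left.
Clinic Q: take in full, 27 doses for value 41 ; 6 left.
6 doses left: a 6/18 share of Clinic G gives 6×6/18 = 2.
Total value = 221.

221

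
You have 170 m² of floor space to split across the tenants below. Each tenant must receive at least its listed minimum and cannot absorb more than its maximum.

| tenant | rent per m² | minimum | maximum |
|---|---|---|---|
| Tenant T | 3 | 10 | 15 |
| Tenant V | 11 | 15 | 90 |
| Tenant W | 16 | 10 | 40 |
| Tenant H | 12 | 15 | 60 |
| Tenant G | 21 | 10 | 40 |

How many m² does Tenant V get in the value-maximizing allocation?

20

Meeting every minimum uses 10+15+10+15+10 = 60 m², leaving 110.
Rank by rent per m²: Tenant G 21 > Tenant W 16 > Tenant H 12 > Tenant V 11 > Tenant T 3.
Tenant G: +30 to 40 (cap) → 80 left.
Give Tenant W 30 more to hit its cap of 40 → 50 left.
Tenant H: +45 to 60 (cap) → 5 left.
Tenant V has room for 75 more but only 5 remain, so it gets 20.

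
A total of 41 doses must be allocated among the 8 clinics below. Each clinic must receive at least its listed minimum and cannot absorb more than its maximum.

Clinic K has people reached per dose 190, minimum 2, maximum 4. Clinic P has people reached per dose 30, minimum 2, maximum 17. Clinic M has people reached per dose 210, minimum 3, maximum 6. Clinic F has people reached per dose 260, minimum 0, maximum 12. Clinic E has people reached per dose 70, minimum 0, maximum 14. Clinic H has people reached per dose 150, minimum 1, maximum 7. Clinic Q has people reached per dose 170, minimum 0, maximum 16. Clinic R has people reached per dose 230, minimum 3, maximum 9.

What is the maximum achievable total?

8610

Meeting every minimum uses 2+2+3+0+0+1+0+3 = 11 doses, leaving 30.
Rank by people reached per dose: Clinic F 260 > Clinic R 230 > Clinic M 210 > Clinic K 190 > Clinic Q 170 > Clinic H 150 > Clinic E 70 > Clinic P 30.
Clinic F takes 12 more to reach its cap of 12 ; 18 left.
Clinic R: +6 to 9 (cap) ; 12 left.
Give Clinic M 3 more to hit its cap of 6 ; 9 left.
Clinic K takes 2 more to reach its cap of 4 ; 7 left.
Clinic Q has room for 16 more but only 7 remain, so it gets 7.
Total = 190×4 + 30×2 + 210×6 + 260×12 + 150×1 + 170×7 + 230×9 = 8610.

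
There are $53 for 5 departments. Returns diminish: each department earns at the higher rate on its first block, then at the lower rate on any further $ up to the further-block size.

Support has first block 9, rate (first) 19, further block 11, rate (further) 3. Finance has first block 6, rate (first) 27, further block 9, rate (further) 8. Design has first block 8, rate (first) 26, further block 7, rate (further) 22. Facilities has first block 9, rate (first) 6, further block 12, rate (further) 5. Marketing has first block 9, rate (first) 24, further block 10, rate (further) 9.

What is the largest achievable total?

Treat each block as its own option and order by rate: Finance/first 27 > Design/first 26 > Marketing/first 24 > Design/second 22 > Support/first 19 > Marketing/second 9 > Finance/second 8 > Facilities/first 6 > Facilities/second 5 > Support/second 3.
Finance first at 27: fill all 6 → 47 left.
Design first at 26: fill all 8 → 39 left.
Marketing first at 24: fill all 9 → 30 left.
Design/second (22): +7 → 23 left.
Support/first (19): +9 → 14 left.
Marketing/second (9): +10 → 4 left.
Finance second at 8: only 4 left, fill 4.
Total = 27×6 + 26×8 + 24×9 + 22×7 + 19×9 + 9×10 + 8×4 = 1033.

1033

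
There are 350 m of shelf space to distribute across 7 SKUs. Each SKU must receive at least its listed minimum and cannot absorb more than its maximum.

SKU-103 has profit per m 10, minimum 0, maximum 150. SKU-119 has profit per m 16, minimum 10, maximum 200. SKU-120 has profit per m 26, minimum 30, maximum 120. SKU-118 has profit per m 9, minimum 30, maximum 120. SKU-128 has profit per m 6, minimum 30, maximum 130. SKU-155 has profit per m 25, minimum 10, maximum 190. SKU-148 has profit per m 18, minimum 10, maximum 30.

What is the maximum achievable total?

7660

Meeting every minimum uses 0+10+30+30+30+10+10 = 120 m, leaving 230.
Rank by profit per m: SKU-120 26 > SKU-155 25 > SKU-148 18 > SKU-119 16 > SKU-103 10 > SKU-118 9 > SKU-128 6.
Give SKU-120 90 more to hit its cap of 120 ; 140 left.
SKU-155: +140 (room for 180) → 150. Pool exhausted.
Total = 16×10 + 26×120 + 9×30 + 6×30 + 25×150 + 18×10 = 7660.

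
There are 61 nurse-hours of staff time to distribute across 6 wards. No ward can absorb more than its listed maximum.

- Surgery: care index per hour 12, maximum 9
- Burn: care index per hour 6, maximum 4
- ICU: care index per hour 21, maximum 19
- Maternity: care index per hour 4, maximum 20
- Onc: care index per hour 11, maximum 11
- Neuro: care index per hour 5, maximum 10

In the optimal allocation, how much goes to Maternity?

8

Order the wards by care index per hour: ICU 21 > Surgery 12 > Onc 11 > Burn 6 > Neuro 5 > Maternity 4.
ICU takes 19 to reach its cap of 19 ; 42 left.
Surgery takes 9 to reach its cap of 9 ; 33 left.
Give Onc 11 to hit its cap of 11 ; 22 left.
Burn takes 4 to reach its cap of 4 ; 18 left.
Neuro takes 10 to reach its cap of 10 ; 8 left.
Maternity: +8 (room for 20) → 8. Pool exhausted.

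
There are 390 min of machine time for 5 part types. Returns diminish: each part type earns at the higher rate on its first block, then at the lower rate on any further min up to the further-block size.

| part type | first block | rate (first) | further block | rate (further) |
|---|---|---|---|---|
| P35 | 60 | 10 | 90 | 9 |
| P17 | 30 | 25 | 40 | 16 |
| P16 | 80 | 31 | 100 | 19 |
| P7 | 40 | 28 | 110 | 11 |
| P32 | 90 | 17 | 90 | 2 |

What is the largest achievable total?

Rank every tier by rate: P16/tier1 31 > P7/tier1 28 > P17/tier1 25 > P16/tier2 19 > P32/tier1 17 > P17/tier2 16 > P7/tier2 11 > P35/tier1 10 > P35/tier2 9 > P32/tier2 2.
P16/tier1 (31): +80 — 310 left.
P7/tier1 (28): +40 — 270 left.
P17 tier1 at 25: fill all 30 — 240 left.
Fill P16 tier2 block (100 at 19) — 140 left.
Fill P32 tier1 block (90 at 17) — 50 left.
P17 tier2 at 16: fill all 40 — 10 left.
P7/tier2: +10 of 110 at 11; pool empty.
Total = 31×80 + 28×40 + 25×30 + 19×100 + 17×90 + 16×40 + 11×10 = 8530.

8530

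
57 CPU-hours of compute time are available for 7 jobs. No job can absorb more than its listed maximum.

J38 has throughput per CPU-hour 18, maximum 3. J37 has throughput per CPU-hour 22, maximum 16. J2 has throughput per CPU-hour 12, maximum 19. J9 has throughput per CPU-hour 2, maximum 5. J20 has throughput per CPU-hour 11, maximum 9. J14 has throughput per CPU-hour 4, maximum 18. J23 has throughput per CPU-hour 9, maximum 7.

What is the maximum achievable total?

Highest throughput per CPU-hour first: J37 22 > J38 18 > J2 12 > J20 11 > J23 9 > J14 4 > J9 2.
J37: +16 to 16 (cap) — 41 left.
Give J38 3 to hit its cap of 3 — 38 left.
J2: +19 to 19 (cap) — 19 left.
Give J20 9 to hit its cap of 9 — 10 left.
J23: +7 to 7 (cap) — 3 left.
J14 has room for 18 but only 3 remain, so it gets 3.
Total = 18×3 + 22×16 + 12×19 + 11×9 + 4×3 + 9×7 = 808.

808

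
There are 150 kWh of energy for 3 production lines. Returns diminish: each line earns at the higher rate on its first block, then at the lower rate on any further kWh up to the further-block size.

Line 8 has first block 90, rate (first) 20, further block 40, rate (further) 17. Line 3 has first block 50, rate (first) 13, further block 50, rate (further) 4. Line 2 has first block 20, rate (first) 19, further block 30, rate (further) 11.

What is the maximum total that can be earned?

Rank every tier by rate: Line 8/tier1 20 > Line 2/tier1 19 > Line 8/tier2 17 > Line 3/tier1 13 > Line 2/tier2 11 > Line 3/tier2 4.
Line 8 tier1 at 20: fill all 90 — 60 left.
Line 2/tier1 (19): +20 — 40 left.
Fill Line 8 tier2 block (40 at 17) — 0 left.
Total = 20×90 + 19×20 + 17×40 = 2860.

2860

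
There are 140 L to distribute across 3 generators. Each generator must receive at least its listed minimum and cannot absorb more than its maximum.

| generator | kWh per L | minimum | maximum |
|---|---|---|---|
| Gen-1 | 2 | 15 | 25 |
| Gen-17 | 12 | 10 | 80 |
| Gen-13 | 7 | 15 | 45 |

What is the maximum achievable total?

1305

Meeting every minimum uses 15+10+15 = 40 L, leaving 100.
Order the generators by kWh per L: Gen-17 12 > Gen-13 7 > Gen-1 2.
Gen-17 takes 70 more to reach its cap of 80 — 30 left.
Gen-13: +30 to 45 (cap) — 0 left.
Total = 2×15 + 12×80 + 7×45 = 1305.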